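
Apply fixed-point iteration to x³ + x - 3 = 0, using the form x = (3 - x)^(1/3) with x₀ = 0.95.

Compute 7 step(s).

Equation: x³ + x - 3 = 0
Fixed-point form: x = (3 - x)^(1/3)
x₀ = 0.95

x_1 = g(0.950000) = 1.270334
x_2 = g(1.270334) = 1.200386
x_3 = g(1.200386) = 1.216354
x_4 = g(1.216354) = 1.212745
x_5 = g(1.212745) = 1.213563
x_6 = g(1.213563) = 1.213378
x_7 = g(1.213378) = 1.213419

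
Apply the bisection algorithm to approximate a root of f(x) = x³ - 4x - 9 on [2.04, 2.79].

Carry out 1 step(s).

f(x) = x³ - 4x - 9
Initial interval: [2.04, 2.79]

Iteration 1:
  c_1 = (2.040000 + 2.790000)/2 = 2.415000
  f(c_1) = f(2.415000) = -4.575177
  f(a) × f(c) ≥ 0, new interval: [2.415000, 2.790000]

After 1 iteration(s), the approximation is c_1 = 2.415000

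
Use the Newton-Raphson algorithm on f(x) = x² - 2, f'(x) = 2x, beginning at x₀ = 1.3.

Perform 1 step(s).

f(x) = x² - 2
f'(x) = 2x
x₀ = 1.3

Newton-Raphson formula: x_{n+1} = x_n - f(x_n)/f'(x_n)

Iteration 1:
  f(1.300000) = -0.310000
  f'(1.300000) = 2.600000
  x_1 = 1.300000 - (-0.310000)/2.600000 = 1.419231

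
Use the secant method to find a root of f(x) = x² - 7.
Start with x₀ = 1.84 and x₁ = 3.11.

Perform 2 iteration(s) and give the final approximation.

f(x) = x² - 7
x₀ = 1.84, x₁ = 3.11

Secant formula: x_{n+1} = x_n - f(x_n)(x_n - x_{n-1})/(f(x_n) - f(x_{n-1}))

Iteration 1:
  f(1.840000) = -3.614400
  f(3.110000) = 2.672100
  x_2 = 3.110000 - 2.672100×(3.110000 - 1.840000)/(2.672100 - (-3.614400))
       = 2.570182
Iteration 2:
  f(3.110000) = 2.672100
  f(2.570182) = -0.394165
  x_3 = 2.570182 - (-0.394165)×(2.570182 - 3.110000)/(-0.394165 - 2.672100)
       = 2.639575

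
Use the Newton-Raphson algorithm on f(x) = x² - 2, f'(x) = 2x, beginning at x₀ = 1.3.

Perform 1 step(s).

f(x) = x² - 2
f'(x) = 2x
x₀ = 1.3

Newton-Raphson formula: x_{n+1} = x_n - f(x_n)/f'(x_n)

Iteration 1:
  f(1.300000) = -0.310000
  f'(1.300000) = 2.600000
  x_1 = 1.300000 - (-0.310000)/2.600000 = 1.419231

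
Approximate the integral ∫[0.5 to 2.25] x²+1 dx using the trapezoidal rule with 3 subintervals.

f(x) = x²+1
a = 0.5, b = 2.25, n = 3
h = (b - a)/n = 0.583333

Trapezoidal rule: (h/2)[f(x₀) + 2f(x₁) + 2f(x₂) + ... + f(xₙ)]

x_0 = 0.5000, f(x_0) = 1.250000, coefficient = 1
x_1 = 1.0833, f(x_1) = 2.173611, coefficient = 2
x_2 = 1.6667, f(x_2) = 3.777778, coefficient = 2
x_3 = 2.2500, f(x_3) = 6.062500, coefficient = 1

I ≈ (0.583333/2) × 19.215278 = 5.604456
Exact value: 5.505208
Error: 0.099248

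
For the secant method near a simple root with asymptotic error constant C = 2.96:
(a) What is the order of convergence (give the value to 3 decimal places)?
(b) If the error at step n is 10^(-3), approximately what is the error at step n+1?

(a) Secant method has superlinear convergence with order φ = (1+√5)/2 ≈ 1.618.
    This means |e_{n+1}| ≈ C|e_n|^1.618.

(b) With |e_n| = 10^(-3) and C = 2.96:
    |e_{n+1}| ≈ 2.96 × (10^(-3))^1.618 = 2.96 × 10^(-4.85)

(a) ≈ 1.618 (golden ratio); (b) |e_{n+1}| ≈ 4.142e-05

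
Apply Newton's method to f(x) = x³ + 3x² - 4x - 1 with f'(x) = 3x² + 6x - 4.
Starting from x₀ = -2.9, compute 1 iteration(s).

f(x) = x³ + 3x² - 4x - 1
f'(x) = 3x² + 6x - 4
x₀ = -2.9

Newton-Raphson formula: x_{n+1} = x_n - f(x_n)/f'(x_n)

Iteration 1:
  f(-2.900000) = 11.441000
  f'(-2.900000) = 3.830000
  x_1 = -2.900000 - 11.441000/3.830000 = -5.887206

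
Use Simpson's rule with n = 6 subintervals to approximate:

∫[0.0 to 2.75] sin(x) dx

f(x) = sin(x)
a = 0.0, b = 2.75, n = 6
h = (b - a)/n = 0.458333

Simpson's rule: (h/3)[f(x₀) + 4f(x₁) + 2f(x₂) + ... + f(xₙ)]

x_0 = 0.0000, f(x_0) = 0.000000, coefficient = 1
x_1 = 0.4583, f(x_1) = 0.442454, coefficient = 4
x_2 = 0.9167, f(x_2) = 0.793578, coefficient = 2
x_3 = 1.3750, f(x_3) = 0.980893, coefficient = 4
x_4 = 1.8333, f(x_4) = 0.965735, coefficient = 2
x_5 = 2.2917, f(x_5) = 0.751232, coefficient = 4
x_6 = 2.7500, f(x_6) = 0.381661, coefficient = 1

I ≈ (0.458333/3) × 12.598601 = 1.924786
Exact value: 1.924302
Error: 0.000484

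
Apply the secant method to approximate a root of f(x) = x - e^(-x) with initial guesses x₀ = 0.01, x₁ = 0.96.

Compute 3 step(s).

f(x) = x - e^(-x)
x₀ = 0.01, x₁ = 0.96

Secant formula: x_{n+1} = x_n - f(x_n)(x_n - x_{n-1})/(f(x_n) - f(x_{n-1}))

Iteration 1:
  f(0.010000) = -0.980050
  f(0.960000) = 0.577107
  x_2 = 0.960000 - 0.577107×(0.960000 - 0.010000)/(0.577107 - (-0.980050))
       = 0.607915
Iteration 2:
  f(0.960000) = 0.577107
  f(0.607915) = 0.063430
  x_3 = 0.607915 - 0.063430×(0.607915 - 0.960000)/(0.063430 - 0.577107)
       = 0.564439
Iteration 3:
  f(0.607915) = 0.063430
  f(0.564439) = -0.004241
  x_4 = 0.564439 - (-0.004241)×(0.564439 - 0.607915)/(-0.004241 - 0.063430)
       = 0.567163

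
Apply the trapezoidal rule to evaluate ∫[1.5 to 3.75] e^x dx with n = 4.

f(x) = e^x
a = 1.5, b = 3.75, n = 4
h = (b - a)/n = 0.562500

Trapezoidal rule: (h/2)[f(x₀) + 2f(x₁) + 2f(x₂) + ... + f(xₙ)]

x_0 = 1.5000, f(x_0) = 4.481689, coefficient = 1
x_1 = 2.0625, f(x_1) = 7.865609, coefficient = 2
x_2 = 2.6250, f(x_2) = 13.804574, coefficient = 2
x_3 = 3.1875, f(x_3) = 24.227782, coefficient = 2
x_4 = 3.7500, f(x_4) = 42.521082, coefficient = 1

I ≈ (0.562500/2) × 138.798702 = 39.037135
Exact value: 38.039393
Error: 0.997742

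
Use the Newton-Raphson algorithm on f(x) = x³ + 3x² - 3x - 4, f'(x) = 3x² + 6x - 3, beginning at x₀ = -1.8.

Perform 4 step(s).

f(x) = x³ + 3x² - 3x - 4
f'(x) = 3x² + 6x - 3
x₀ = -1.8

Newton-Raphson formula: x_{n+1} = x_n - f(x_n)/f'(x_n)

Iteration 1:
  f(-1.800000) = 5.288000
  f'(-1.800000) = -4.080000
  x_1 = -1.800000 - 5.288000/(-4.080000) = -0.503922
Iteration 2:
  f(-0.503922) = -1.854389
  f'(-0.503922) = -5.261719
  x_2 = -0.503922 - (-1.854389)/(-5.261719) = -0.856352
Iteration 3:
  f(-0.856352) = 0.141075
  f'(-0.856352) = -5.938096
  x_3 = -0.856352 - 0.141075/(-5.938096) = -0.832594
Iteration 4:
  f(-0.832594) = 0.000257
  f'(-0.832594) = -5.915926
  x_4 = -0.832594 - 0.000257/(-5.915926) = -0.832551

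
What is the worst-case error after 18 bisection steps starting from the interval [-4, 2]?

Bisection error bound: |error| ≤ (b-a)/2^n
|error| ≤ (2 - (-4))/2^18 = 6/2^18
|error| ≤ 0.0000228882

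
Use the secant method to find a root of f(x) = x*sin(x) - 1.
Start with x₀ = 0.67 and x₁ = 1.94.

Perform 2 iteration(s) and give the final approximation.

f(x) = x*sin(x) - 1
x₀ = 0.67, x₁ = 1.94

Secant formula: x_{n+1} = x_n - f(x_n)(x_n - x_{n-1})/(f(x_n) - f(x_{n-1}))

Iteration 1:
  f(0.670000) = -0.583939
  f(1.940000) = 0.809273
  x_2 = 1.940000 - 0.809273×(1.940000 - 0.670000)/(0.809273 - (-0.583939))
       = 1.202297
Iteration 2:
  f(1.940000) = 0.809273
  f(1.202297) = 0.121586
  x_3 = 1.202297 - 0.121586×(1.202297 - 1.940000)/(0.121586 - 0.809273)
       = 1.071868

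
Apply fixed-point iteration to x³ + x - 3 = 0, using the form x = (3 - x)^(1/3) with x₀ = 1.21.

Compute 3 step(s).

Equation: x³ + x - 3 = 0
Fixed-point form: x = (3 - x)^(1/3)
x₀ = 1.21

x_1 = g(1.210000) = 1.214184
x_2 = g(1.214184) = 1.213237
x_3 = g(1.213237) = 1.213451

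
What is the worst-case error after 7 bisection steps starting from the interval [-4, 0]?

Bisection error bound: |error| ≤ (b-a)/2^n
|error| ≤ (0 - (-4))/2^7 = 4/2^7
|error| ≤ 0.0312500000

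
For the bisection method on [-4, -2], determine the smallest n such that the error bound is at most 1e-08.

We need (b-a)/2^n ≤ 1e-08
(-2 - (-4))/2^n ≤ 1e-08
2/2^n ≤ 1e-08
2^n ≥ 200000000
n ≥ log₂(200000000) = 27.58
n ≥ 28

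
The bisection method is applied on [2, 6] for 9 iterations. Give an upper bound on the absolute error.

Bisection error bound: |error| ≤ (b-a)/2^n
|error| ≤ (6 - 2)/2^9 = 4/2^9
|error| ≤ 0.0078125000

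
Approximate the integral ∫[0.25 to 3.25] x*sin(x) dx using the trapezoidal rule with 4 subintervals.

f(x) = x*sin(x)
a = 0.25, b = 3.25, n = 4
h = (b - a)/n = 0.750000

Trapezoidal rule: (h/2)[f(x₀) + 2f(x₁) + 2f(x₂) + ... + f(xₙ)]

x_0 = 0.2500, f(x_0) = 0.061851, coefficient = 1
x_1 = 1.0000, f(x_1) = 0.841471, coefficient = 2
x_2 = 1.7500, f(x_2) = 1.721975, coefficient = 2
x_3 = 2.5000, f(x_3) = 1.496180, coefficient = 2
x_4 = 3.2500, f(x_4) = -0.351634, coefficient = 1

I ≈ (0.750000/2) × 7.829470 = 2.936051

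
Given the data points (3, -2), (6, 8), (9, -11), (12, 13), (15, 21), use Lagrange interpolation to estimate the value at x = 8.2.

Lagrange interpolation formula:
P(x) = Σ yᵢ × Lᵢ(x)
where Lᵢ(x) = Π_{j≠i} (x - xⱼ)/(xᵢ - xⱼ)

L_0(8.2) = (8.2 - 6)/(3 - 6) × (8.2 - 9)/(3 - 9) × (8.2 - 12)/(3 - 12) × (8.2 - 15)/(3 - 15) = -0.023394
L_1(8.2) = (8.2 - 3)/(6 - 3) × (8.2 - 9)/(6 - 9) × (8.2 - 12)/(6 - 12) × (8.2 - 15)/(6 - 15) = 0.221182
L_2(8.2) = (8.2 - 3)/(9 - 3) × (8.2 - 6)/(9 - 6) × (8.2 - 12)/(9 - 12) × (8.2 - 15)/(9 - 15) = 0.912375
L_3(8.2) = (8.2 - 3)/(12 - 3) × (8.2 - 6)/(12 - 6) × (8.2 - 9)/(12 - 9) × (8.2 - 15)/(12 - 15) = -0.128053
L_4(8.2) = (8.2 - 3)/(15 - 3) × (8.2 - 6)/(15 - 6) × (8.2 - 9)/(15 - 9) × (8.2 - 12)/(15 - 12) = 0.017890

P(8.2) = (-2)×L_0(8.2) + 8×L_1(8.2) + (-11)×L_2(8.2) + 13×L_3(8.2) + 21×L_4(8.2)
P(8.2) = -9.508886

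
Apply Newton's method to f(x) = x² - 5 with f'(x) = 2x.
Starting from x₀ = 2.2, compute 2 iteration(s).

f(x) = x² - 5
f'(x) = 2x
x₀ = 2.2

Newton-Raphson formula: x_{n+1} = x_n - f(x_n)/f'(x_n)

Iteration 1:
  f(2.200000) = -0.160000
  f'(2.200000) = 4.400000
  x_1 = 2.200000 - (-0.160000)/4.400000 = 2.236364
Iteration 2:
  f(2.236364) = 0.001322
  f'(2.236364) = 4.472727
  x_2 = 2.236364 - 0.001322/4.472727 = 2.236068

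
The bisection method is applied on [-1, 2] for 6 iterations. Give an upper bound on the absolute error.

Bisection error bound: |error| ≤ (b-a)/2^n
|error| ≤ (2 - (-1))/2^6 = 3/2^6
|error| ≤ 0.0468750000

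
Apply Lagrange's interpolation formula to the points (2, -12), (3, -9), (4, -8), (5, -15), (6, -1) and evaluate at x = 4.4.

Lagrange interpolation formula:
P(x) = Σ yᵢ × Lᵢ(x)
where Lᵢ(x) = Π_{j≠i} (x - xⱼ)/(xᵢ - xⱼ)

L_0(4.4) = (4.4 - 3)/(2 - 3) × (4.4 - 4)/(2 - 4) × (4.4 - 5)/(2 - 5) × (4.4 - 6)/(2 - 6) = 0.022400
L_1(4.4) = (4.4 - 2)/(3 - 2) × (4.4 - 4)/(3 - 4) × (4.4 - 5)/(3 - 5) × (4.4 - 6)/(3 - 6) = -0.153600
L_2(4.4) = (4.4 - 2)/(4 - 2) × (4.4 - 3)/(4 - 3) × (4.4 - 5)/(4 - 5) × (4.4 - 6)/(4 - 6) = 0.806400
L_3(4.4) = (4.4 - 2)/(5 - 2) × (4.4 - 3)/(5 - 3) × (4.4 - 4)/(5 - 4) × (4.4 - 6)/(5 - 6) = 0.358400
L_4(4.4) = (4.4 - 2)/(6 - 2) × (4.4 - 3)/(6 - 3) × (4.4 - 4)/(6 - 4) × (4.4 - 5)/(6 - 5) = -0.033600

P(4.4) = (-12)×L_0(4.4) + (-9)×L_1(4.4) + (-8)×L_2(4.4) + (-15)×L_3(4.4) + (-1)×L_4(4.4)
P(4.4) = -10.680000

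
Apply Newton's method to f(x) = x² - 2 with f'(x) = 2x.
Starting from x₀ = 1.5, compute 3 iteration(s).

f(x) = x² - 2
f'(x) = 2x
x₀ = 1.5

Newton-Raphson formula: x_{n+1} = x_n - f(x_n)/f'(x_n)

Iteration 1:
  f(1.500000) = 0.250000
  f'(1.500000) = 3.000000
  x_1 = 1.500000 - 0.250000/3.000000 = 1.416667
Iteration 2:
  f(1.416667) = 0.006944
  f'(1.416667) = 2.833333
  x_2 = 1.416667 - 0.006944/2.833333 = 1.414216
Iteration 3:
  f(1.414216) = 0.000006
  f'(1.414216) = 2.828431
  x_3 = 1.414216 - 0.000006/2.828431 = 1.414214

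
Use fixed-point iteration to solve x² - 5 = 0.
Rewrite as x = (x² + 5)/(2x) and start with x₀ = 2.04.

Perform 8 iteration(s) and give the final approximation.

Equation: x² - 5 = 0
Fixed-point form: x = (x² + 5)/(2x)
x₀ = 2.04

x_1 = g(2.040000) = 2.245490
x_2 = g(2.245490) = 2.236088
x_3 = g(2.236088) = 2.236068
x_4 = g(2.236068) = 2.236068
x_5 = g(2.236068) = 2.236068
x_6 = g(2.236068) = 2.236068
x_7 = g(2.236068) = 2.236068
x_8 = g(2.236068) = 2.236068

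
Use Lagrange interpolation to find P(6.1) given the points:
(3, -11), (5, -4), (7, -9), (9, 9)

Lagrange interpolation formula:
P(x) = Σ yᵢ × Lᵢ(x)
where Lᵢ(x) = Π_{j≠i} (x - xⱼ)/(xᵢ - xⱼ)

L_0(6.1) = (6.1 - 5)/(3 - 5) × (6.1 - 7)/(3 - 7) × (6.1 - 9)/(3 - 9) = -0.059813
L_1(6.1) = (6.1 - 3)/(5 - 3) × (6.1 - 7)/(5 - 7) × (6.1 - 9)/(5 - 9) = 0.505688
L_2(6.1) = (6.1 - 3)/(7 - 3) × (6.1 - 5)/(7 - 5) × (6.1 - 9)/(7 - 9) = 0.618062
L_3(6.1) = (6.1 - 3)/(9 - 3) × (6.1 - 5)/(9 - 5) × (6.1 - 7)/(9 - 7) = -0.063938

P(6.1) = (-11)×L_0(6.1) + (-4)×L_1(6.1) + (-9)×L_2(6.1) + 9×L_3(6.1)
P(6.1) = -7.502812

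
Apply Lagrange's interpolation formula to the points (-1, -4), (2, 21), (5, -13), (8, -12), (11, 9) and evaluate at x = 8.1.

Lagrange interpolation formula:
P(x) = Σ yᵢ × Lᵢ(x)
where Lᵢ(x) = Π_{j≠i} (x - xⱼ)/(xᵢ - xⱼ)

L_0(8.1) = (8.1 - 2)/(-1 - 2) × (8.1 - 5)/(-1 - 5) × (8.1 - 8)/(-1 - 8) × (8.1 - 11)/(-1 - 11) = -0.002821
L_1(8.1) = (8.1 - (-1))/(2 - (-1)) × (8.1 - 5)/(2 - 5) × (8.1 - 8)/(2 - 8) × (8.1 - 11)/(2 - 11) = 0.016833
L_2(8.1) = (8.1 - (-1))/(5 - (-1)) × (8.1 - 2)/(5 - 2) × (8.1 - 8)/(5 - 8) × (8.1 - 11)/(5 - 11) = -0.049685
L_3(8.1) = (8.1 - (-1))/(8 - (-1)) × (8.1 - 2)/(8 - 2) × (8.1 - 5)/(8 - 5) × (8.1 - 11)/(8 - 11) = 1.026821
L_4(8.1) = (8.1 - (-1))/(11 - (-1)) × (8.1 - 2)/(11 - 2) × (8.1 - 5)/(11 - 5) × (8.1 - 8)/(11 - 8) = 0.008852

P(8.1) = (-4)×L_0(8.1) + 21×L_1(8.1) + (-13)×L_2(8.1) + (-12)×L_3(8.1) + 9×L_4(8.1)
P(8.1) = -11.231499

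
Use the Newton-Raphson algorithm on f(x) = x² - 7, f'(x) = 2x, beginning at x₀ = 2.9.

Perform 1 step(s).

f(x) = x² - 7
f'(x) = 2x
x₀ = 2.9

Newton-Raphson formula: x_{n+1} = x_n - f(x_n)/f'(x_n)

Iteration 1:
  f(2.900000) = 1.410000
  f'(2.900000) = 5.800000
  x_1 = 2.900000 - 1.410000/5.800000 = 2.656897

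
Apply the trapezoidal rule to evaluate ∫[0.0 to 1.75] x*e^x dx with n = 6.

f(x) = x*e^x
a = 0.0, b = 1.75, n = 6
h = (b - a)/n = 0.291667

Trapezoidal rule: (h/2)[f(x₀) + 2f(x₁) + 2f(x₂) + ... + f(xₙ)]

x_0 = 0.0000, f(x_0) = 0.000000, coefficient = 1
x_1 = 0.2917, f(x_1) = 0.390442, coefficient = 2
x_2 = 0.5833, f(x_2) = 1.045334, coefficient = 2
x_3 = 0.8750, f(x_3) = 2.099016, coefficient = 2
x_4 = 1.1667, f(x_4) = 3.746482, coefficient = 2
x_5 = 1.4583, f(x_5) = 6.269067, coefficient = 2
x_6 = 1.7500, f(x_6) = 10.070555, coefficient = 1

I ≈ (0.291667/2) × 37.171237 = 5.420805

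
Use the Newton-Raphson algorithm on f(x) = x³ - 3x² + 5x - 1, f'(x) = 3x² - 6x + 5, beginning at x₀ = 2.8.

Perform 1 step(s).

f(x) = x³ - 3x² + 5x - 1
f'(x) = 3x² - 6x + 5
x₀ = 2.8

Newton-Raphson formula: x_{n+1} = x_n - f(x_n)/f'(x_n)

Iteration 1:
  f(2.800000) = 11.432000
  f'(2.800000) = 11.720000
  x_1 = 2.800000 - 11.432000/11.720000 = 1.824573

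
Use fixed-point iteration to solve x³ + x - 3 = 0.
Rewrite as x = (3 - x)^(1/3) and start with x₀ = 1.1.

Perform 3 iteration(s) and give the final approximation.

Equation: x³ + x - 3 = 0
Fixed-point form: x = (3 - x)^(1/3)
x₀ = 1.1

x_1 = g(1.100000) = 1.238562
x_2 = g(1.238562) = 1.207691
x_3 = g(1.207691) = 1.214705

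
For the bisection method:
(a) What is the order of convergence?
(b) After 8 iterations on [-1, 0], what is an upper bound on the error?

(a) Bisection has linear (order 1) convergence; the error is halved each step.

(b) Error bound = (b-a)/2^n = (0 - (-1))/2^{8}
    = 1/2^{8}

(a) 1 (linear); (b) error ≤ 3.91e-03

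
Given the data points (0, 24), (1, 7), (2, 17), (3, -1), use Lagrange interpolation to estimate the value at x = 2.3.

Lagrange interpolation formula:
P(x) = Σ yᵢ × Lᵢ(x)
where Lᵢ(x) = Π_{j≠i} (x - xⱼ)/(xᵢ - xⱼ)

L_0(2.3) = (2.3 - 1)/(0 - 1) × (2.3 - 2)/(0 - 2) × (2.3 - 3)/(0 - 3) = 0.045500
L_1(2.3) = (2.3 - 0)/(1 - 0) × (2.3 - 2)/(1 - 2) × (2.3 - 3)/(1 - 3) = -0.241500
L_2(2.3) = (2.3 - 0)/(2 - 0) × (2.3 - 1)/(2 - 1) × (2.3 - 3)/(2 - 3) = 1.046500
L_3(2.3) = (2.3 - 0)/(3 - 0) × (2.3 - 1)/(3 - 1) × (2.3 - 2)/(3 - 2) = 0.149500

P(2.3) = 24×L_0(2.3) + 7×L_1(2.3) + 17×L_2(2.3) + (-1)×L_3(2.3)
P(2.3) = 17.042500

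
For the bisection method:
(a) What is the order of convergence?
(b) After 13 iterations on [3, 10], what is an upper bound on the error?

(a) Bisection has linear (order 1) convergence; the error is halved each step.

(b) Error bound = (b-a)/2^n = (10 - 3)/2^{13}
    = 7/2^{13}

(a) 1 (linear); (b) error ≤ 8.54e-04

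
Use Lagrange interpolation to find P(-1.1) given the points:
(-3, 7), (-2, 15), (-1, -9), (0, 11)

Lagrange interpolation formula:
P(x) = Σ yᵢ × Lᵢ(x)
where Lᵢ(x) = Π_{j≠i} (x - xⱼ)/(xᵢ - xⱼ)

L_0(-1.1) = (-1.1 - (-2))/(-3 - (-2)) × (-1.1 - (-1))/(-3 - (-1)) × (-1.1 - 0)/(-3 - 0) = -0.016500
L_1(-1.1) = (-1.1 - (-3))/(-2 - (-3)) × (-1.1 - (-1))/(-2 - (-1)) × (-1.1 - 0)/(-2 - 0) = 0.104500
L_2(-1.1) = (-1.1 - (-3))/(-1 - (-3)) × (-1.1 - (-2))/(-1 - (-2)) × (-1.1 - 0)/(-1 - 0) = 0.940500
L_3(-1.1) = (-1.1 - (-3))/(0 - (-3)) × (-1.1 - (-2))/(0 - (-2)) × (-1.1 - (-1))/(0 - (-1)) = -0.028500

P(-1.1) = 7×L_0(-1.1) + 15×L_1(-1.1) + (-9)×L_2(-1.1) + 11×L_3(-1.1)
P(-1.1) = -7.326000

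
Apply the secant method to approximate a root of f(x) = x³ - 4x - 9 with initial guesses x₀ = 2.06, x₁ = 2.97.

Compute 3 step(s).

f(x) = x³ - 4x - 9
x₀ = 2.06, x₁ = 2.97

Secant formula: x_{n+1} = x_n - f(x_n)(x_n - x_{n-1})/(f(x_n) - f(x_{n-1}))

Iteration 1:
  f(2.060000) = -8.498184
  f(2.970000) = 5.318073
  x_2 = 2.970000 - 5.318073×(2.970000 - 2.060000)/(5.318073 - (-8.498184))
       = 2.619728
Iteration 2:
  f(2.970000) = 5.318073
  f(2.619728) = -1.499783
  x_3 = 2.619728 - (-1.499783)×(2.619728 - 2.970000)/(-1.499783 - 5.318073)
       = 2.696780
Iteration 3:
  f(2.619728) = -1.499783
  f(2.696780) = -0.174449
  x_4 = 2.696780 - (-0.174449)×(2.696780 - 2.619728)/(-0.174449 - (-1.499783))
       = 2.706923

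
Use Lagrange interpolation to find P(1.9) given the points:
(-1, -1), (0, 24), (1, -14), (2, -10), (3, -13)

Lagrange interpolation formula:
P(x) = Σ yᵢ × Lᵢ(x)
where Lᵢ(x) = Π_{j≠i} (x - xⱼ)/(xᵢ - xⱼ)

L_0(1.9) = (1.9 - 0)/(-1 - 0) × (1.9 - 1)/(-1 - 1) × (1.9 - 2)/(-1 - 2) × (1.9 - 3)/(-1 - 3) = 0.007838
L_1(1.9) = (1.9 - (-1))/(0 - (-1)) × (1.9 - 1)/(0 - 1) × (1.9 - 2)/(0 - 2) × (1.9 - 3)/(0 - 3) = -0.047850
L_2(1.9) = (1.9 - (-1))/(1 - (-1)) × (1.9 - 0)/(1 - 0) × (1.9 - 2)/(1 - 2) × (1.9 - 3)/(1 - 3) = 0.151525
L_3(1.9) = (1.9 - (-1))/(2 - (-1)) × (1.9 - 0)/(2 - 0) × (1.9 - 1)/(2 - 1) × (1.9 - 3)/(2 - 3) = 0.909150
L_4(1.9) = (1.9 - (-1))/(3 - (-1)) × (1.9 - 0)/(3 - 0) × (1.9 - 1)/(3 - 1) × (1.9 - 2)/(3 - 2) = -0.020663

P(1.9) = (-1)×L_0(1.9) + 24×L_1(1.9) + (-14)×L_2(1.9) + (-10)×L_3(1.9) + (-13)×L_4(1.9)
P(1.9) = -12.100475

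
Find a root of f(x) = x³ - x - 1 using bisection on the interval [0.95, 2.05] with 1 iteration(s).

f(x) = x³ - x - 1
Initial interval: [0.95, 2.05]

Iteration 1:
  c_1 = (0.950000 + 2.050000)/2 = 1.500000
  f(c_1) = f(1.500000) = 0.875000
  f(a) × f(c) < 0, new interval: [0.950000, 1.500000]

After 1 iteration(s), the approximation is c_1 = 1.500000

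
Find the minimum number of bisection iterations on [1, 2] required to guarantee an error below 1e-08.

We need (b-a)/2^n ≤ 1e-08
(2 - 1)/2^n ≤ 1e-08
1/2^n ≤ 1e-08
2^n ≥ 100000000
n ≥ log₂(100000000) = 26.58
n ≥ 27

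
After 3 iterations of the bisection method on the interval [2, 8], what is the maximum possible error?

Bisection error bound: |error| ≤ (b-a)/2^n
|error| ≤ (8 - 2)/2^3 = 6/2^3
|error| ≤ 0.7500000000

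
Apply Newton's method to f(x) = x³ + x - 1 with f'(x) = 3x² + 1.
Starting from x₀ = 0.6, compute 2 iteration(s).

f(x) = x³ + x - 1
f'(x) = 3x² + 1
x₀ = 0.6

Newton-Raphson formula: x_{n+1} = x_n - f(x_n)/f'(x_n)

Iteration 1:
  f(0.600000) = -0.184000
  f'(0.600000) = 2.080000
  x_1 = 0.600000 - (-0.184000)/2.080000 = 0.688462
Iteration 2:
  f(0.688462) = 0.014778
  f'(0.688462) = 2.421938
  x_2 = 0.688462 - 0.014778/2.421938 = 0.682360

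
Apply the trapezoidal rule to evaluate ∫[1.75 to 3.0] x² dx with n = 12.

f(x) = x²
a = 1.75, b = 3.0, n = 12
h = (b - a)/n = 0.104167

Trapezoidal rule: (h/2)[f(x₀) + 2f(x₁) + 2f(x₂) + ... + f(xₙ)]

x_0 = 1.7500, f(x_0) = 3.062500, coefficient = 1
x_1 = 1.8542, f(x_1) = 3.437934, coefficient = 2
x_2 = 1.9583, f(x_2) = 3.835069, coefficient = 2
x_3 = 2.0625, f(x_3) = 4.253906, coefficient = 2
x_4 = 2.1667, f(x_4) = 4.694444, coefficient = 2
x_5 = 2.2708, f(x_5) = 5.156684, coefficient = 2
x_6 = 2.3750, f(x_6) = 5.640625, coefficient = 2
x_7 = 2.4792, f(x_7) = 6.146267, coefficient = 2
x_8 = 2.5833, f(x_8) = 6.673611, coefficient = 2
x_9 = 2.6875, f(x_9) = 7.222656, coefficient = 2
x_10 = 2.7917, f(x_10) = 7.793403, coefficient = 2
x_11 = 2.8958, f(x_11) = 8.385851, coefficient = 2
x_12 = 3.0000, f(x_12) = 9.000000, coefficient = 1

I ≈ (0.104167/2) × 138.543403 = 7.215802
Exact value: 7.213542
Error: 0.002261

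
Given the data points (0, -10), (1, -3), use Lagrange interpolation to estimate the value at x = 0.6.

Lagrange interpolation formula:
P(x) = Σ yᵢ × Lᵢ(x)
where Lᵢ(x) = Π_{j≠i} (x - xⱼ)/(xᵢ - xⱼ)

L_0(0.6) = (0.6 - 1)/(0 - 1) = 0.400000
L_1(0.6) = (0.6 - 0)/(1 - 0) = 0.600000

P(0.6) = (-10)×L_0(0.6) + (-3)×L_1(0.6)
P(0.6) = -5.800000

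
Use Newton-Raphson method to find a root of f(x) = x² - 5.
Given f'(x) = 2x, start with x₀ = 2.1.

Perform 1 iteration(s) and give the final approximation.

f(x) = x² - 5
f'(x) = 2x
x₀ = 2.1

Newton-Raphson formula: x_{n+1} = x_n - f(x_n)/f'(x_n)

Iteration 1:
  f(2.100000) = -0.590000
  f'(2.100000) = 4.200000
  x_1 = 2.100000 - (-0.590000)/4.200000 = 2.240476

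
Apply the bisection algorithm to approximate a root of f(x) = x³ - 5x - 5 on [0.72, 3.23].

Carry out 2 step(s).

f(x) = x³ - 5x - 5
Initial interval: [0.72, 3.23]

Iteration 1:
  c_1 = (0.720000 + 3.230000)/2 = 1.975000
  f(c_1) = f(1.975000) = -7.171266
  f(a) × f(c) ≥ 0, new interval: [1.975000, 3.230000]
Iteration 2:
  c_2 = (1.975000 + 3.230000)/2 = 2.602500
  f(c_2) = f(2.602500) = -0.385751
  f(a) × f(c) ≥ 0, new interval: [2.602500, 3.230000]

After 2 iteration(s), the approximation is c_2 = 2.602500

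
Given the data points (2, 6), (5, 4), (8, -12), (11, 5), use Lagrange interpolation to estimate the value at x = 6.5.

Lagrange interpolation formula:
P(x) = Σ yᵢ × Lᵢ(x)
where Lᵢ(x) = Π_{j≠i} (x - xⱼ)/(xᵢ - xⱼ)

L_0(6.5) = (6.5 - 5)/(2 - 5) × (6.5 - 8)/(2 - 8) × (6.5 - 11)/(2 - 11) = -0.062500
L_1(6.5) = (6.5 - 2)/(5 - 2) × (6.5 - 8)/(5 - 8) × (6.5 - 11)/(5 - 11) = 0.562500
L_2(6.5) = (6.5 - 2)/(8 - 2) × (6.5 - 5)/(8 - 5) × (6.5 - 11)/(8 - 11) = 0.562500
L_3(6.5) = (6.5 - 2)/(11 - 2) × (6.5 - 5)/(11 - 5) × (6.5 - 8)/(11 - 8) = -0.062500

P(6.5) = 6×L_0(6.5) + 4×L_1(6.5) + (-12)×L_2(6.5) + 5×L_3(6.5)
P(6.5) = -5.187500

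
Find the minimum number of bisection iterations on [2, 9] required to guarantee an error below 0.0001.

We need (b-a)/2^n ≤ 0.0001
(9 - 2)/2^n ≤ 0.0001
7/2^n ≤ 0.0001
2^n ≥ 70000
n ≥ log₂(70000) = 16.10
n ≥ 17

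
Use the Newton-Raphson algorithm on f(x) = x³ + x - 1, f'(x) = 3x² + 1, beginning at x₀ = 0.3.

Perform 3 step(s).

f(x) = x³ + x - 1
f'(x) = 3x² + 1
x₀ = 0.3

Newton-Raphson formula: x_{n+1} = x_n - f(x_n)/f'(x_n)

Iteration 1:
  f(0.300000) = -0.673000
  f'(0.300000) = 1.270000
  x_1 = 0.300000 - (-0.673000)/1.270000 = 0.829921
Iteration 2:
  f(0.829921) = 0.401546
  f'(0.829921) = 3.066308
  x_2 = 0.829921 - 0.401546/3.066308 = 0.698967
Iteration 3:
  f(0.698967) = 0.040451
  f'(0.698967) = 2.465665
  x_3 = 0.698967 - 0.040451/2.465665 = 0.682561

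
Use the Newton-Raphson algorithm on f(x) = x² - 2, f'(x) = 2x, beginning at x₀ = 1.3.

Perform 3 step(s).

f(x) = x² - 2
f'(x) = 2x
x₀ = 1.3

Newton-Raphson formula: x_{n+1} = x_n - f(x_n)/f'(x_n)

Iteration 1:
  f(1.300000) = -0.310000
  f'(1.300000) = 2.600000
  x_1 = 1.300000 - (-0.310000)/2.600000 = 1.419231
Iteration 2:
  f(1.419231) = 0.014216
  f'(1.419231) = 2.838462
  x_2 = 1.419231 - 0.014216/2.838462 = 1.414222
Iteration 3:
  f(1.414222) = 0.000025
  f'(1.414222) = 2.828445
  x_3 = 1.414222 - 0.000025/2.828445 = 1.414214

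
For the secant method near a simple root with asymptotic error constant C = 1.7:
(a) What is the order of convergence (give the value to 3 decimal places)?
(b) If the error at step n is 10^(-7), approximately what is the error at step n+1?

(a) Secant method has superlinear convergence with order φ = (1+√5)/2 ≈ 1.618.
    This means |e_{n+1}| ≈ C|e_n|^1.618.

(b) With |e_n| = 10^(-7) and C = 1.7:
    |e_{n+1}| ≈ 1.7 × (10^(-7))^1.618 = 1.7 × 10^(-11.33)

(a) ≈ 1.618 (golden ratio); (b) |e_{n+1}| ≈ 8.021e-12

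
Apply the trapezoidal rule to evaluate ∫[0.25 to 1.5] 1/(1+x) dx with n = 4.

f(x) = 1/(1+x)
a = 0.25, b = 1.5, n = 4
h = (b - a)/n = 0.312500

Trapezoidal rule: (h/2)[f(x₀) + 2f(x₁) + 2f(x₂) + ... + f(xₙ)]

x_0 = 0.2500, f(x_0) = 0.800000, coefficient = 1
x_1 = 0.5625, f(x_1) = 0.640000, coefficient = 2
x_2 = 0.8750, f(x_2) = 0.533333, coefficient = 2
x_3 = 1.1875, f(x_3) = 0.457143, coefficient = 2
x_4 = 1.5000, f(x_4) = 0.400000, coefficient = 1

I ≈ (0.312500/2) × 4.460952 = 0.697024
Exact value: 0.693147
Error: 0.003877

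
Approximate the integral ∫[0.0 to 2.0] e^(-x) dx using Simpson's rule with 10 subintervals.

f(x) = e^(-x)
a = 0.0, b = 2.0, n = 10
h = (b - a)/n = 0.200000

Simpson's rule: (h/3)[f(x₀) + 4f(x₁) + 2f(x₂) + ... + f(xₙ)]

x_0 = 0.0000, f(x_0) = 1.000000, coefficient = 1
x_1 = 0.2000, f(x_1) = 0.818731, coefficient = 4
x_2 = 0.4000, f(x_2) = 0.670320, coefficient = 2
x_3 = 0.6000, f(x_3) = 0.548812, coefficient = 4
x_4 = 0.8000, f(x_4) = 0.449329, coefficient = 2
x_5 = 1.0000, f(x_5) = 0.367879, coefficient = 4
x_6 = 1.2000, f(x_6) = 0.301194, coefficient = 2
x_7 = 1.4000, f(x_7) = 0.246597, coefficient = 4
x_8 = 1.6000, f(x_8) = 0.201897, coefficient = 2
x_9 = 1.8000, f(x_9) = 0.165299, coefficient = 4
x_10 = 2.0000, f(x_10) = 0.135335, coefficient = 1

I ≈ (0.200000/3) × 12.970085 = 0.864672
Exact value: 0.864665
Error: 0.000008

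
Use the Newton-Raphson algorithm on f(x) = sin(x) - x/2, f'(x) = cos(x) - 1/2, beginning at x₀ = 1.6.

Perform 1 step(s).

f(x) = sin(x) - x/2
f'(x) = cos(x) - 1/2
x₀ = 1.6

Newton-Raphson formula: x_{n+1} = x_n - f(x_n)/f'(x_n)

Iteration 1:
  f(1.600000) = 0.199574
  f'(1.600000) = -0.529200
  x_1 = 1.600000 - 0.199574/(-0.529200) = 1.977124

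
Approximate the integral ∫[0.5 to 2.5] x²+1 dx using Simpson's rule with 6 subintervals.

f(x) = x²+1
a = 0.5, b = 2.5, n = 6
h = (b - a)/n = 0.333333

Simpson's rule: (h/3)[f(x₀) + 4f(x₁) + 2f(x₂) + ... + f(xₙ)]

x_0 = 0.5000, f(x_0) = 1.250000, coefficient = 1
x_1 = 0.8333, f(x_1) = 1.694444, coefficient = 4
x_2 = 1.1667, f(x_2) = 2.361111, coefficient = 2
x_3 = 1.5000, f(x_3) = 3.250000, coefficient = 4
x_4 = 1.8333, f(x_4) = 4.361111, coefficient = 2
x_5 = 2.1667, f(x_5) = 5.694444, coefficient = 4
x_6 = 2.5000, f(x_6) = 7.250000, coefficient = 1

I ≈ (0.333333/3) × 64.500000 = 7.166667
Exact value: 7.166667
Error: 0.000000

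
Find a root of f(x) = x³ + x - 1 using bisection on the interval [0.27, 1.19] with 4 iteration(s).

f(x) = x³ + x - 1
Initial interval: [0.27, 1.19]

Iteration 1:
  c_1 = (0.270000 + 1.190000)/2 = 0.730000
  f(c_1) = f(0.730000) = 0.119017
  f(a) × f(c) < 0, new interval: [0.270000, 0.730000]
Iteration 2:
  c_2 = (0.270000 + 0.730000)/2 = 0.500000
  f(c_2) = f(0.500000) = -0.375000
  f(a) × f(c) ≥ 0, new interval: [0.500000, 0.730000]
Iteration 3:
  c_3 = (0.500000 + 0.730000)/2 = 0.615000
  f(c_3) = f(0.615000) = -0.152392
  f(a) × f(c) ≥ 0, new interval: [0.615000, 0.730000]
Iteration 4:
  c_4 = (0.615000 + 0.730000)/2 = 0.672500
  f(c_4) = f(0.672500) = -0.023358
  f(a) × f(c) ≥ 0, new interval: [0.672500, 0.730000]

After 4 iteration(s), the approximation is c_4 = 0.672500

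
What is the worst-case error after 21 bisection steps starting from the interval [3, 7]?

Bisection error bound: |error| ≤ (b-a)/2^n
|error| ≤ (7 - 3)/2^21 = 4/2^21
|error| ≤ 0.0000019073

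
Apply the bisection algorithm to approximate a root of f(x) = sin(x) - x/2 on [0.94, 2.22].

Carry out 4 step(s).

f(x) = sin(x) - x/2
Initial interval: [0.94, 2.22]

Iteration 1:
  c_1 = (0.940000 + 2.220000)/2 = 1.580000
  f(c_1) = f(1.580000) = 0.209958
  f(a) × f(c) ≥ 0, new interval: [1.580000, 2.220000]
Iteration 2:
  c_2 = (1.580000 + 2.220000)/2 = 1.900000
  f(c_2) = f(1.900000) = -0.003700
  f(a) × f(c) < 0, new interval: [1.580000, 1.900000]
Iteration 3:
  c_3 = (1.580000 + 1.900000)/2 = 1.740000
  f(c_3) = f(1.740000) = 0.115719
  f(a) × f(c) ≥ 0, new interval: [1.740000, 1.900000]
Iteration 4:
  c_4 = (1.740000 + 1.900000)/2 = 1.820000
  f(c_4) = f(1.820000) = 0.059109
  f(a) × f(c) ≥ 0, new interval: [1.820000, 1.900000]

After 4 iteration(s), the approximation is c_4 = 1.820000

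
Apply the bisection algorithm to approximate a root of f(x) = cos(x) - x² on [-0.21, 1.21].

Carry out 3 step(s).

f(x) = cos(x) - x²
Initial interval: [-0.21, 1.21]

Iteration 1:
  c_1 = (-0.210000 + 1.210000)/2 = 0.500000
  f(c_1) = f(0.500000) = 0.627583
  f(a) × f(c) ≥ 0, new interval: [0.500000, 1.210000]
Iteration 2:
  c_2 = (0.500000 + 1.210000)/2 = 0.855000
  f(c_2) = f(0.855000) = -0.074806
  f(a) × f(c) < 0, new interval: [0.500000, 0.855000]
Iteration 3:
  c_3 = (0.500000 + 0.855000)/2 = 0.677500
  f(c_3) = f(0.677500) = 0.320136
  f(a) × f(c) ≥ 0, new interval: [0.677500, 0.855000]

After 3 iteration(s), the approximation is c_3 = 0.677500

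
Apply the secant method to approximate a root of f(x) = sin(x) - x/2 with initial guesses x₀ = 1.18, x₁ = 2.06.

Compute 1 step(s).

f(x) = sin(x) - x/2
x₀ = 1.18, x₁ = 2.06

Secant formula: x_{n+1} = x_n - f(x_n)(x_n - x_{n-1})/(f(x_n) - f(x_{n-1}))

Iteration 1:
  f(1.180000) = 0.334606
  f(2.060000) = -0.147293
  x_2 = 2.060000 - (-0.147293)×(2.060000 - 1.180000)/(-0.147293 - 0.334606)
       = 1.791027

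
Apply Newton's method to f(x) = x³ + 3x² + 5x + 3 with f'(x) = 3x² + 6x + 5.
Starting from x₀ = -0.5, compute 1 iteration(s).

f(x) = x³ + 3x² + 5x + 3
f'(x) = 3x² + 6x + 5
x₀ = -0.5

Newton-Raphson formula: x_{n+1} = x_n - f(x_n)/f'(x_n)

Iteration 1:
  f(-0.500000) = 1.125000
  f'(-0.500000) = 2.750000
  x_1 = -0.500000 - 1.125000/2.750000 = -0.909091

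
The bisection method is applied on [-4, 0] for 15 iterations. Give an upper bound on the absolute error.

Bisection error bound: |error| ≤ (b-a)/2^n
|error| ≤ (0 - (-4))/2^15 = 4/2^15
|error| ≤ 0.0001220703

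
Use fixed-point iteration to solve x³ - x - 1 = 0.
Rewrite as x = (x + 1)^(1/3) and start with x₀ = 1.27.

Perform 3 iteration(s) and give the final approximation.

Equation: x³ - x - 1 = 0
Fixed-point form: x = (x + 1)^(1/3)
x₀ = 1.27

x_1 = g(1.270000) = 1.314242
x_2 = g(1.314242) = 1.322725
x_3 = g(1.322725) = 1.324339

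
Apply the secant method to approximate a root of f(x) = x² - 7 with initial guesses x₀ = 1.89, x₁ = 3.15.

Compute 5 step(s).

f(x) = x² - 7
x₀ = 1.89, x₁ = 3.15

Secant formula: x_{n+1} = x_n - f(x_n)(x_n - x_{n-1})/(f(x_n) - f(x_{n-1}))

Iteration 1:
  f(1.890000) = -3.427900
  f(3.150000) = 2.922500
  x_2 = 3.150000 - 2.922500×(3.150000 - 1.890000)/(2.922500 - (-3.427900))
       = 2.570139
Iteration 2:
  f(3.150000) = 2.922500
  f(2.570139) = -0.394386
  x_3 = 2.570139 - (-0.394386)×(2.570139 - 3.150000)/(-0.394386 - 2.922500)
       = 2.639086
Iteration 3:
  f(2.570139) = -0.394386
  f(2.639086) = -0.035226
  x_4 = 2.639086 - (-0.035226)×(2.639086 - 2.570139)/(-0.035226 - (-0.394386))
       = 2.645848
Iteration 4:
  f(2.639086) = -0.035226
  f(2.645848) = 0.000512
  x_5 = 2.645848 - 0.000512×(2.645848 - 2.639086)/(0.000512 - (-0.035226))
       = 2.645751
Iteration 5:
  f(2.645848) = 0.000512
  f(2.645751) = -0.000001
  x_6 = 2.645751 - (-0.000001)×(2.645751 - 2.645848)/(-0.000001 - 0.000512)
       = 2.645751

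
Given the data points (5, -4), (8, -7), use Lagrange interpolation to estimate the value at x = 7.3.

Lagrange interpolation formula:
P(x) = Σ yᵢ × Lᵢ(x)
where Lᵢ(x) = Π_{j≠i} (x - xⱼ)/(xᵢ - xⱼ)

L_0(7.3) = (7.3 - 8)/(5 - 8) = 0.233333
L_1(7.3) = (7.3 - 5)/(8 - 5) = 0.766667

P(7.3) = (-4)×L_0(7.3) + (-7)×L_1(7.3)
P(7.3) = -6.300000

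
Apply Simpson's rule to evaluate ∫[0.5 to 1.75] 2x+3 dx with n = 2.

f(x) = 2x+3
a = 0.5, b = 1.75, n = 2
h = (b - a)/n = 0.625000

Simpson's rule: (h/3)[f(x₀) + 4f(x₁) + 2f(x₂) + ... + f(xₙ)]

x_0 = 0.5000, f(x_0) = 4.000000, coefficient = 1
x_1 = 1.1250, f(x_1) = 5.250000, coefficient = 4
x_2 = 1.7500, f(x_2) = 6.500000, coefficient = 1

I ≈ (0.625000/3) × 31.500000 = 6.562500
Exact value: 6.562500
Error: 0.000000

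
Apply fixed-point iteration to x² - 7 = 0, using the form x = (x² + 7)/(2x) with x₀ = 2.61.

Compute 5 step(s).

Equation: x² - 7 = 0
Fixed-point form: x = (x² + 7)/(2x)
x₀ = 2.61

x_1 = g(2.610000) = 2.645996
x_2 = g(2.645996) = 2.645751
x_3 = g(2.645751) = 2.645751
x_4 = g(2.645751) = 2.645751
x_5 = g(2.645751) = 2.645751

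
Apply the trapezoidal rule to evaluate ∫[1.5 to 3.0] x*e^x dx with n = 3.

f(x) = x*e^x
a = 1.5, b = 3.0, n = 3
h = (b - a)/n = 0.500000

Trapezoidal rule: (h/2)[f(x₀) + 2f(x₁) + 2f(x₂) + ... + f(xₙ)]

x_0 = 1.5000, f(x_0) = 6.722534, coefficient = 1
x_1 = 2.0000, f(x_1) = 14.778112, coefficient = 2
x_2 = 2.5000, f(x_2) = 30.456235, coefficient = 2
x_3 = 3.0000, f(x_3) = 60.256611, coefficient = 1

I ≈ (0.500000/2) × 157.447839 = 39.361960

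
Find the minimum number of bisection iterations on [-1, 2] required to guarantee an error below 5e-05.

We need (b-a)/2^n ≤ 5e-05
(2 - (-1))/2^n ≤ 5e-05
3/2^n ≤ 5e-05
2^n ≥ 60000
n ≥ log₂(60000) = 15.87
n ≥ 16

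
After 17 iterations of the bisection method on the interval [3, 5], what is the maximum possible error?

Bisection error bound: |error| ≤ (b-a)/2^n
|error| ≤ (5 - 3)/2^17 = 2/2^17
|error| ≤ 0.0000152588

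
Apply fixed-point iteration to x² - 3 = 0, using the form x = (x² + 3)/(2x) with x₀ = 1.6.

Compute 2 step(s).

Equation: x² - 3 = 0
Fixed-point form: x = (x² + 3)/(2x)
x₀ = 1.6

x_1 = g(1.600000) = 1.737500
x_2 = g(1.737500) = 1.732059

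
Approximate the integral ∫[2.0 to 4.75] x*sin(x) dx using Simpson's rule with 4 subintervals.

f(x) = x*sin(x)
a = 2.0, b = 4.75, n = 4
h = (b - a)/n = 0.687500

Simpson's rule: (h/3)[f(x₀) + 4f(x₁) + 2f(x₂) + ... + f(xₙ)]

x_0 = 2.0000, f(x_0) = 1.818595, coefficient = 1
x_1 = 2.6875, f(x_1) = 1.178864, coefficient = 4
x_2 = 3.3750, f(x_2) = -0.780617, coefficient = 2
x_3 = 4.0625, f(x_3) = -3.234363, coefficient = 4
x_4 = 4.7500, f(x_4) = -4.746641, coefficient = 1

I ≈ (0.687500/3) × -12.711276 = -2.913001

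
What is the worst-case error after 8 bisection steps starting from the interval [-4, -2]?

Bisection error bound: |error| ≤ (b-a)/2^n
|error| ≤ (-2 - (-4))/2^8 = 2/2^8
|error| ≤ 0.0078125000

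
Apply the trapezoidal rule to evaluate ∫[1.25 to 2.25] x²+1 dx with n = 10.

f(x) = x²+1
a = 1.25, b = 2.25, n = 10
h = (b - a)/n = 0.100000

Trapezoidal rule: (h/2)[f(x₀) + 2f(x₁) + 2f(x₂) + ... + f(xₙ)]

x_0 = 1.2500, f(x_0) = 2.562500, coefficient = 1
x_1 = 1.3500, f(x_1) = 2.822500, coefficient = 2
x_2 = 1.4500, f(x_2) = 3.102500, coefficient = 2
x_3 = 1.5500, f(x_3) = 3.402500, coefficient = 2
x_4 = 1.6500, f(x_4) = 3.722500, coefficient = 2
x_5 = 1.7500, f(x_5) = 4.062500, coefficient = 2
x_6 = 1.8500, f(x_6) = 4.422500, coefficient = 2
x_7 = 1.9500, f(x_7) = 4.802500, coefficient = 2
x_8 = 2.0500, f(x_8) = 5.202500, coefficient = 2
x_9 = 2.1500, f(x_9) = 5.622500, coefficient = 2
x_10 = 2.2500, f(x_10) = 6.062500, coefficient = 1

I ≈ (0.100000/2) × 82.950000 = 4.147500
Exact value: 4.145833
Error: 0.001667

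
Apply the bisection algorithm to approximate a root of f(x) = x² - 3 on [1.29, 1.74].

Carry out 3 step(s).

f(x) = x² - 3
Initial interval: [1.29, 1.74]

Iteration 1:
  c_1 = (1.290000 + 1.740000)/2 = 1.515000
  f(c_1) = f(1.515000) = -0.704775
  f(a) × f(c) ≥ 0, new interval: [1.515000, 1.740000]
Iteration 2:
  c_2 = (1.515000 + 1.740000)/2 = 1.627500
  f(c_2) = f(1.627500) = -0.351244
  f(a) × f(c) ≥ 0, new interval: [1.627500, 1.740000]
Iteration 3:
  c_3 = (1.627500 + 1.740000)/2 = 1.683750
  f(c_3) = f(1.683750) = -0.164986
  f(a) × f(c) ≥ 0, new interval: [1.683750, 1.740000]

After 3 iteration(s), the approximation is c_3 = 1.683750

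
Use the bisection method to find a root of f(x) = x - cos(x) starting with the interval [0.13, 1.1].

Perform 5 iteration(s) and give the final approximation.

f(x) = x - cos(x)
Initial interval: [0.13, 1.1]

Iteration 1:
  c_1 = (0.130000 + 1.100000)/2 = 0.615000
  f(c_1) = f(0.615000) = -0.201773
  f(a) × f(c) ≥ 0, new interval: [0.615000, 1.100000]
Iteration 2:
  c_2 = (0.615000 + 1.100000)/2 = 0.857500
  f(c_2) = f(0.857500) = 0.203170
  f(a) × f(c) < 0, new interval: [0.615000, 0.857500]
Iteration 3:
  c_3 = (0.615000 + 0.857500)/2 = 0.736250
  f(c_3) = f(0.736250) = -0.004742
  f(a) × f(c) ≥ 0, new interval: [0.736250, 0.857500]
Iteration 4:
  c_4 = (0.736250 + 0.857500)/2 = 0.796875
  f(c_4) = f(0.796875) = 0.097930
  f(a) × f(c) < 0, new interval: [0.736250, 0.796875]
Iteration 5:
  c_5 = (0.736250 + 0.796875)/2 = 0.766563
  f(c_5) = f(0.766563) = 0.046263
  f(a) × f(c) < 0, new interval: [0.736250, 0.766563]

After 5 iteration(s), the approximation is c_5 = 0.766563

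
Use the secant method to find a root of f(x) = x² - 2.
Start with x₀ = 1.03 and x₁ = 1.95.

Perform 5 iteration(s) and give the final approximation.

f(x) = x² - 2
x₀ = 1.03, x₁ = 1.95

Secant formula: x_{n+1} = x_n - f(x_n)(x_n - x_{n-1})/(f(x_n) - f(x_{n-1}))

Iteration 1:
  f(1.030000) = -0.939100
  f(1.950000) = 1.802500
  x_2 = 1.950000 - 1.802500×(1.950000 - 1.030000)/(1.802500 - (-0.939100))
       = 1.345134
Iteration 2:
  f(1.950000) = 1.802500
  f(1.345134) = -0.190614
  x_3 = 1.345134 - (-0.190614)×(1.345134 - 1.950000)/(-0.190614 - 1.802500)
       = 1.402981
Iteration 3:
  f(1.345134) = -0.190614
  f(1.402981) = -0.031643
  x_4 = 1.402981 - (-0.031643)×(1.402981 - 1.345134)/(-0.031643 - (-0.190614))
       = 1.414496
Iteration 4:
  f(1.402981) = -0.031643
  f(1.414496) = 0.000799
  x_5 = 1.414496 - 0.000799×(1.414496 - 1.402981)/(0.000799 - (-0.031643))
       = 1.414212
Iteration 5:
  f(1.414496) = 0.000799
  f(1.414212) = -0.000003
  x_6 = 1.414212 - (-0.000003)×(1.414212 - 1.414496)/(-0.000003 - 0.000799)
       = 1.414214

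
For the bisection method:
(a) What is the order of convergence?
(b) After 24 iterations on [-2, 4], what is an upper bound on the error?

(a) Bisection has linear (order 1) convergence; the error is halved each step.

(b) Error bound = (b-a)/2^n = (4 - (-2))/2^{24}
    = 6/2^{24}

(a) 1 (linear); (b) error ≤ 3.58e-07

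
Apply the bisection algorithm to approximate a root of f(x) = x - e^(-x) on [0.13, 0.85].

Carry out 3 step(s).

f(x) = x - e^(-x)
Initial interval: [0.13, 0.85]

Iteration 1:
  c_1 = (0.130000 + 0.850000)/2 = 0.490000
  f(c_1) = f(0.490000) = -0.122626
  f(a) × f(c) ≥ 0, new interval: [0.490000, 0.850000]
Iteration 2:
  c_2 = (0.490000 + 0.850000)/2 = 0.670000
  f(c_2) = f(0.670000) = 0.158291
  f(a) × f(c) < 0, new interval: [0.490000, 0.670000]
Iteration 3:
  c_3 = (0.490000 + 0.670000)/2 = 0.580000
  f(c_3) = f(0.580000) = 0.020102
  f(a) × f(c) < 0, new interval: [0.490000, 0.580000]

After 3 iteration(s), the approximation is c_3 = 0.580000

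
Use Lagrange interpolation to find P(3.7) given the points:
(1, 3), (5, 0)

Lagrange interpolation formula:
P(x) = Σ yᵢ × Lᵢ(x)
where Lᵢ(x) = Π_{j≠i} (x - xⱼ)/(xᵢ - xⱼ)

L_0(3.7) = (3.7 - 5)/(1 - 5) = 0.325000
L_1(3.7) = (3.7 - 1)/(5 - 1) = 0.675000

P(3.7) = 3×L_0(3.7) + 0×L_1(3.7)
P(3.7) = 0.975000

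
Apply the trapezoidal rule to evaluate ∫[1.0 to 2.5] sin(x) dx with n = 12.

f(x) = sin(x)
a = 1.0, b = 2.5, n = 12
h = (b - a)/n = 0.125000

Trapezoidal rule: (h/2)[f(x₀) + 2f(x₁) + 2f(x₂) + ... + f(xₙ)]

x_0 = 1.0000, f(x_0) = 0.841471, coefficient = 1
x_1 = 1.1250, f(x_1) = 0.902268, coefficient = 2
x_2 = 1.2500, f(x_2) = 0.948985, coefficient = 2
x_3 = 1.3750, f(x_3) = 0.980893, coefficient = 2
x_4 = 1.5000, f(x_4) = 0.997495, coefficient = 2
x_5 = 1.6250, f(x_5) = 0.998531, coefficient = 2
x_6 = 1.7500, f(x_6) = 0.983986, coefficient = 2
x_7 = 1.8750, f(x_7) = 0.954086, coefficient = 2
x_8 = 2.0000, f(x_8) = 0.909297, coefficient = 2
x_9 = 2.1250, f(x_9) = 0.850320, coefficient = 2
x_10 = 2.2500, f(x_10) = 0.778073, coefficient = 2
x_11 = 2.3750, f(x_11) = 0.693685, coefficient = 2
x_12 = 2.5000, f(x_12) = 0.598472, coefficient = 1

I ≈ (0.125000/2) × 21.435181 = 1.339699
Exact value: 1.341446
Error: 0.001747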